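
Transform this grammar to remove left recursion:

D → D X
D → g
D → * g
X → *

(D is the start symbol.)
D is directly left-recursive. The standard transformation for
  A → A α₁ | ... | A α_m | β₁ | ... | β_n
is
  A  → β₁ A' | ... | β_n A'
  A' → α₁ A' | ... | α_m A' | ε

D → g becomes D → g D'
D → * g becomes D → * g D'
D → D X becomes D' → X D'
Add D' → ε

Productions for other non-terminals are unchanged:
  X → *

Resulting grammar:
D → g D'
D → * g D'
D' → X D'
D' → ε
X → *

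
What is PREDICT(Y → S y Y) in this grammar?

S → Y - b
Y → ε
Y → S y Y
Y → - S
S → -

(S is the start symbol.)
PREDICT(Y → S y Y) = (FIRST(RHS) \ {ε}) ∪ (FOLLOW(Y) if ε ∈ FIRST(RHS), i.e. RHS ⇒* ε)
FIRST(S) = { '-' }
FIRST(S y Y) = { '-' }
ε ∉ FIRST(S y Y), so FOLLOW(Y) is not added.
PREDICT(Y → S y Y) = { '-' }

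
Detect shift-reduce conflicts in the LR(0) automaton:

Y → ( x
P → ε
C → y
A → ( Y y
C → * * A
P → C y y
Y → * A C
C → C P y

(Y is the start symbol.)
A shift-reduce conflict occurs when an LR(0) state has both:
  - a complete (reduce) item [A → α .] (dot at the end), and
  - a shift item [B → β . c γ] (dot before a terminal).

Augment with Y' → Y and build the canonical LR(0) collection (I0 = CLOSURE({[Y' → . Y]}), then GOTO on every symbol after a dot until no new states appear). It has 19 states:
  I0: { [Y → . ( x], [Y → . * A C], [Y' → . Y] }  — shift
  I1: { [Y → ( . x] }  — shift
  I2: { [A → . ( Y y], [Y → * . A C] }  — shift
  I3: { [Y' → Y .] }  — accept
  I4: { [A → ( . Y y], [Y → . ( x], [Y → . * A C] }  — shift
  I5: { [C → . * * A], [C → . C P y], [C → . y], [Y → * A . C] }  — shift
  I6: { [C → * . * A] }  — shift
  I7: { [C → . * * A], [C → . C P y], [C → . y], [C → C . P y], [P → . C y y], [P → .], [Y → * A C .] }  — shift, 2 reduces
  I8: { [C → y .] }  — reduce
  I9: { [C → . * * A], [C → . C P y], [C → . y], [C → C . P y], [P → . C y y], [P → .], [P → C . y y] }  — shift, reduce
  I10: { [C → C P . y] }  — shift
  I11: { [C → C P y .] }  — reduce
  I12: { [C → y .], [P → C y . y] }  — shift, reduce
  I13: { [P → C y y .] }  — reduce
  I14: { [A → . ( Y y], [C → * * . A] }  — shift
  I15: { [C → * * A .] }  — reduce
  I16: { [A → ( Y . y] }  — shift
  I17: { [A → ( Y y .] }  — reduce
  I18: { [Y → ( x .] }  — reduce

I7 contains reduce items [P → .], [Y → * A C .] and shift items [C → . * * A], [C → . y] — shift-reduce conflict.
I9 contains reduce item [P → .] and shift items [C → . * * A], [C → . y], [P → C . y y] — shift-reduce conflict.
I12 contains reduce item [C → y .] and shift item [P → C y . y] — shift-reduce conflict.

Answer: Yes — I7: [P → .] vs [C → . * * A]; I9: [P → .] vs [C → . * * A]; I12: [C → y .] vs [P → C y . y]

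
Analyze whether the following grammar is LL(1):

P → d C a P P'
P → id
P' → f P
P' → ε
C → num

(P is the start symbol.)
A grammar is LL(1) if for each non-terminal N with multiple productions, the predict sets of those productions are pairwise disjoint, where PREDICT(N → α) = (FIRST(α) \ {ε}) ∪ (FOLLOW(N) if α ⇒* ε).

Relevant sets:
  FOLLOW(P') = { $, 'f' }

For P:
  PREDICT(P → d C a P P') = { 'd' }
  PREDICT(P → id) = { 'id' }
For P':
  PREDICT(P' → f P) = { 'f' }
  PREDICT(P' → ε) = { $, 'f' }
C has a single production, so nothing to check there.

Conflict found: Predict set conflict for P': { 'f' }
The grammar is NOT LL(1).

Answer: No. Predict set conflict for P': { 'f' }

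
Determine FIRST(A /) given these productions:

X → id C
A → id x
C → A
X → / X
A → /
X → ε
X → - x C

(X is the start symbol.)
FIRST sets of the non-terminals involved (from the grammar, by fixed-point iteration):
  FIRST(A) = { '/', 'id' }

To compute FIRST(A /), process the symbols left to right:
Symbol A is a non-terminal. Add FIRST(A) \ {ε} = { '/', 'id' }
A is not nullable (ε ∉ FIRST(A)), so stop here.
FIRST(A /) = { '/', 'id' }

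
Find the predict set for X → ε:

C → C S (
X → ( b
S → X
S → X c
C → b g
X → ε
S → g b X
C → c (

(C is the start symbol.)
PREDICT(X → ε) = (FIRST(RHS) \ {ε}) ∪ (FOLLOW(X) if ε ∈ FIRST(RHS), i.e. RHS ⇒* ε)
The right-hand side is ε (FIRST(ε) = { ε }), so the predict set is FOLLOW(X) = { '(', 'c' }
PREDICT(X → ε) = { '(', 'c' }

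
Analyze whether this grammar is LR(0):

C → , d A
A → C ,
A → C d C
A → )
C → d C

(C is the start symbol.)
Yes, the grammar is LR(0)

Augment with C' → C and build the canonical LR(0) collection (I0 = CLOSURE({[C' → . C]}), then GOTO on every symbol after a dot until no new states appear). It has 12 states:
  I0: { [C → . , d A], [C → . d C], [C' → . C] }  — shift
  I1: { [C → , . d A] }  — shift
  I2: { [C' → C .] }  — accept
  I3: { [C → . , d A], [C → . d C], [C → d . C] }  — shift
  I4: { [C → d C .] }  — reduce
  I5: { [A → . )], [A → . C ,], [A → . C d C], [C → , d . A], [C → . , d A], [C → . d C] }  — shift
  I6: { [A → ) .] }  — reduce
  I7: { [C → , d A .] }  — reduce
  I8: { [A → C . ,], [A → C . d C] }  — shift
  I9: { [A → C , .] }  — reduce
  I10: { [A → C d . C], [C → . , d A], [C → . d C] }  — shift
  I11: { [A → C d C .] }  — reduce

Every state is either a pure shift/goto state or contains exactly one complete item and nothing to shift — no conflicts. The grammar is LR(0).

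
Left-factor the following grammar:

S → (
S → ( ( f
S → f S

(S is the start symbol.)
Left-factoring transforms A → αβ₁ | αβ₂ into A → αA' and A' → β₁ | β₂
(α is the longest common prefix among the alternatives). Repeat until
no nonterminal has two alternatives with a common prefix.

Round 1: S has alternatives sharing prefix '('. Introduce S': S → ( S'
  Add: S' → ε
  Add: S' → ( f

No remaining common prefixes — done.

Resulting grammar:
S → ( S'
S' → ε
S' → ( f
S → f S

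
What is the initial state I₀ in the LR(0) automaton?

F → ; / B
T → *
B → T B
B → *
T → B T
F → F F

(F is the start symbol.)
First, augment the grammar with F' → F
I₀ = CLOSURE({ [F' → . F] }):
  [F' → . F] has the dot before F: add [F → . ; / B], [F → . F F]
No further items can be added.

I₀ = { [F → . ; / B], [F → . F F], [F' → . F] }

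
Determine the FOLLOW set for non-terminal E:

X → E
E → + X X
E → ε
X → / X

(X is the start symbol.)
To compute FOLLOW(E), find every occurrence of E on a right-hand side N → α E β: add FIRST(β) \ {ε}, and if β is empty or nullable also add FOLLOW(N). Iterate to a fixed point.

In X → E: E is at the end, add FOLLOW(X)

The FOLLOW sets referred to above (computed the same way, to a fixed point):
  FOLLOW(X) = { $, '+', '/' }

Taking the union: FOLLOW(E) = { $, '+', '/' }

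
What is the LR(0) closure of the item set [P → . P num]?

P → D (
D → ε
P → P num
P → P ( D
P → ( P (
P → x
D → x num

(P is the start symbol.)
Start with: [P → . P num]
  [P → . P num] has the dot before P: add [P → . D (], [P → . P ( D], [P → . ( P (], [P → . x]
  [P → . D (] has the dot before D: add [D → .], [D → . x num]
No further items can be added.

CLOSURE = { [D → . x num], [D → .], [P → . ( P (], [P → . D (], [P → . P ( D], [P → . P num], [P → . x] }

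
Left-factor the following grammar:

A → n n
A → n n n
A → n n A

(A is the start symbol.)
Left-factoring transforms A → αβ₁ | αβ₂ into A → αA' and A' → β₁ | β₂
(α is the longest common prefix among the alternatives). Repeat until
no nonterminal has two alternatives with a common prefix.

Round 1: A has alternatives sharing prefix 'n n'. Introduce A': A → n n A'
  Add: A' → ε
  Add: A' → n
  Add: A' → A

No remaining common prefixes — done.

Resulting grammar:
A → n n A'
A' → ε
A' → n
A' → A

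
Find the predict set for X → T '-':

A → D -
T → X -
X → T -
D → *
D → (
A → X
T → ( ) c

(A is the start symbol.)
PREDICT(X → T '-') = (FIRST(RHS) \ {ε}) ∪ (FOLLOW(X) if ε ∈ FIRST(RHS), i.e. RHS ⇒* ε)
FIRST(T) = { '(' }
FIRST(T '-') = { '(' }
ε ∉ FIRST(T '-'), so FOLLOW(X) is not added.
PREDICT(X → T '-') = { '(' }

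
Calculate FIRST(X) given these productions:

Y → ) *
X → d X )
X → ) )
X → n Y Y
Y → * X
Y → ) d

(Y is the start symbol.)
To compute FIRST(X), examine every production with X on the left-hand side, reading each right-hand side left to right until a non-nullable symbol is reached.

From X → d X ):
  - d is a terminal: add 'd' and stop
From X → ) ):
  - ')' is a terminal: add ')' and stop
From X → n Y Y:
  - n is a terminal: add 'n' and stop

Collecting: FIRST(X) = { ')', 'd', 'n' }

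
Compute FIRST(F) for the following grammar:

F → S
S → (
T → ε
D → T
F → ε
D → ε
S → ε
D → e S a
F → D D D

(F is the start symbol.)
{ '(', 'e', ε }

To compute FIRST(F), examine every production with F on the left-hand side, reading each right-hand side left to right until a non-nullable symbol is reached.

FIRST sets of the other non-terminals involved (by the same procedure, iterated to a fixed point):
  FIRST(S) = { '(', ε }
  FIRST(D) = { 'e', ε }

From F → S:
  - S is a non-terminal: add FIRST(S) \ {ε} = { '(' }
    S is nullable and nothing follows, so the whole right-hand side can vanish: ε ∈ FIRST(F)
From F → ε:
  - ε-production, so ε ∈ FIRST(F)
From F → D D D:
  - D is a non-terminal: add FIRST(D) \ {ε} = { 'e' }
    D is nullable, so continue to the next symbol
  - D is a non-terminal: add FIRST(D) \ {ε} = { 'e' }
    D is nullable, so continue to the next symbol
  - D is a non-terminal: add FIRST(D) \ {ε} = { 'e' }
    D is nullable and nothing follows, so the whole right-hand side can vanish: ε ∈ FIRST(F)

Collecting: FIRST(F) = { '(', 'e', ε }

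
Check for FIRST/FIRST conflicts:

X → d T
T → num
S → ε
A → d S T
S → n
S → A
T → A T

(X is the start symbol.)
No FIRST/FIRST conflicts.

A FIRST/FIRST conflict occurs when two productions N → α and N → β for the same non-terminal have FIRST(α) ∩ FIRST(β) ≠ ∅ (with ε ∈ FIRST of a nullable right-hand side, so two nullable alternatives also conflict).

FIRST sets of the non-terminals at (or reachable through a nullable prefix from) the front of some alternative:
  FIRST(A) = { 'd' }

Productions for T:
  T → num: FIRST = { 'num' }
  T → A T: FIRST = { 'd' }
Productions for S:
  S → ε: FIRST = { ε }
  S → n: FIRST = { 'n' }
  S → A: FIRST = { 'd' }
X, A have only one production, so no FIRST/FIRST conflict is possible there.

All alternatives of each non-terminal have pairwise disjoint FIRST sets.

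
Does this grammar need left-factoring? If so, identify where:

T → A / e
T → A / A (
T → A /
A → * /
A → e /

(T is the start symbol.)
Yes, T has productions with common prefix 'A /'

Left-factoring is needed when two productions for the same non-terminal
share a common prefix on the right-hand side.

Productions for T:
  T → A / e
  T → A / A (
  T → A /
Productions for A:
  A → * /
  A → e /

Found common prefix 'A /' in productions for T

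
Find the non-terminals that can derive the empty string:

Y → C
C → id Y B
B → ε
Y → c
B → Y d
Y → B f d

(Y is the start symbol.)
{ 'B' }

ε-productions: B → ε
So B is immediately nullable.
No further non-terminal can be added: every production for the remaining non-terminals contains a terminal or a non-nullable non-terminal.
Nullable = { 'B' }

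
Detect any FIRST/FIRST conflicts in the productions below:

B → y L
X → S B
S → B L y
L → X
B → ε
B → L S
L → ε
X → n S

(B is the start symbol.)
Yes. B → y L / B → L S on { 'y' }; X → S B / X → n S on { 'n' }

A FIRST/FIRST conflict occurs when two productions N → α and N → β for the same non-terminal have FIRST(α) ∩ FIRST(β) ≠ ∅ (with ε ∈ FIRST of a nullable right-hand side, so two nullable alternatives also conflict).

FIRST sets of the non-terminals at (or reachable through a nullable prefix from) the front of some alternative:
  FIRST(L) = { 'n', 'y', ε }
  FIRST(S) = { 'n', 'y' }
  FIRST(X) = { 'n', 'y' }

Productions for B:
  B → y L: FIRST = { 'y' }
  B → ε: FIRST = { ε }
  B → L S: FIRST = { 'n', 'y' }
Productions for X:
  X → S B: FIRST = { 'n', 'y' }
  X → n S: FIRST = { 'n' }
Productions for L:
  L → X: FIRST = { 'n', 'y' }
  L → ε: FIRST = { ε }
S has only one production, so no FIRST/FIRST conflict is possible there.

Conflict for B: B → y L and B → L S
  Overlap: { 'y' }
Conflict for X: X → S B and X → n S
  Overlap: { 'n' }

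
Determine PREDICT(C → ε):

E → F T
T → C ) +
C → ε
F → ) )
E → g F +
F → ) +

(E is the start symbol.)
{ ')' }

PREDICT(C → ε) = (FIRST(RHS) \ {ε}) ∪ (FOLLOW(C) if ε ∈ FIRST(RHS), i.e. RHS ⇒* ε)
The right-hand side is ε (FIRST(ε) = { ε }), so the predict set is FOLLOW(C) = { ')' }
PREDICT(C → ε) = { ')' }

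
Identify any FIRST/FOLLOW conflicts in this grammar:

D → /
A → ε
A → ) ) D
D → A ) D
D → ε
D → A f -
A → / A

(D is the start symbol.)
A FIRST/FOLLOW conflict occurs when a non-terminal N has a nullable alternative N → β (β ⇒* ε) and another alternative N → α with FIRST(α) ∩ FOLLOW(N) ≠ ∅: on such a lookahead the parser cannot decide between expanding α and letting N vanish via β.

Nullable non-terminals: A, D.
FIRST sets used below: FIRST(A) = { ')', '/', ε }

A: nullable alternative(s) A → ε; FOLLOW(A) = { ')', 'f' }
  A → ε: FIRST \ {ε} = { } — this is the only nullable alternative, skip
  A → ) ) D: FIRST \ {ε} = { ')' } — overlaps FOLLOW(A) on { ')' }: CONFLICT
  A → / A: FIRST \ {ε} = { '/' } — disjoint from FOLLOW(A)

D: nullable alternative(s) D → ε; FOLLOW(D) = { $, ')', 'f' }
  D → /: FIRST \ {ε} = { '/' } — disjoint from FOLLOW(D)
  D → A ) D: FIRST \ {ε} = { ')', '/' } — overlaps FOLLOW(D) on { ')' }: CONFLICT
  D → ε: FIRST \ {ε} = { } — this is the only nullable alternative, skip
  D → A f -: FIRST \ {ε} = { ')', '/', 'f' } — overlaps FOLLOW(D) on { ')', 'f' }: CONFLICT

So the grammar has 3 FIRST/FOLLOW conflicts (marked CONFLICT above).

Answer: Yes. D → A ')' D with FOLLOW(D) on { ')' }; D → A f '-' with FOLLOW(D) on { ')', 'f' }; A → ')' ')' D with FOLLOW(A) on { ')' }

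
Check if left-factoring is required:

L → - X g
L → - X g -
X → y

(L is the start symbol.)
Left-factoring is needed when two productions for the same non-terminal
share a common prefix on the right-hand side.

Productions for L:
  L → - X g
  L → - X g -

Found common prefix '- X g' in productions for L

Answer: Yes, L has productions with common prefix '- X g'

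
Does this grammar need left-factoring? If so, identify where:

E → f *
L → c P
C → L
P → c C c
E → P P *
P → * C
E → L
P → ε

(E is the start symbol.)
Left-factoring is needed when two productions for the same non-terminal
share a common prefix on the right-hand side.

Productions for E:
  E → f *
  E → P P *
  E → L
Productions for P:
  P → c C c
  P → * C
  P → ε

No common prefixes found.

Answer: No, left-factoring is not needed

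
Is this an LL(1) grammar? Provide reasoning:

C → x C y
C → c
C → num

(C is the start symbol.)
Yes, the grammar is LL(1).

A grammar is LL(1) if for each non-terminal N with multiple productions, the predict sets of those productions are pairwise disjoint, where PREDICT(N → α) = (FIRST(α) \ {ε}) ∪ (FOLLOW(N) if α ⇒* ε).

For C:
  PREDICT(C → x C y) = { 'x' }
  PREDICT(C → c) = { 'c' }
  PREDICT(C → num) = { 'num' }

All predict sets are disjoint. The grammar IS LL(1).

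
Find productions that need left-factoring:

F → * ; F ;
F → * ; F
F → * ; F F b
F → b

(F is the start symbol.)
Left-factoring is needed when two productions for the same non-terminal
share a common prefix on the right-hand side.

Productions for F:
  F → * ; F ;
  F → * ; F
  F → * ; F F b
  F → b

Found common prefix '* ; F' in productions for F

Answer: Yes, F has productions with common prefix '* ; F'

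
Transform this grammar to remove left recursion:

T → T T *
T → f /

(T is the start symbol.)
T is directly left-recursive. The standard transformation for
  A → A α₁ | ... | A α_m | β₁ | ... | β_n
is
  A  → β₁ A' | ... | β_n A'
  A' → α₁ A' | ... | α_m A' | ε

T → f / becomes T → f / T'
T → T T * becomes T' → T * T'
Add T' → ε

Resulting grammar:
T → f / T'
T' → T * T'
T' → ε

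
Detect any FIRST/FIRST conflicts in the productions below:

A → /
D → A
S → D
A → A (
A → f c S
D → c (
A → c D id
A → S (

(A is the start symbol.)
FIRST sets of the non-terminals at (or reachable through a nullable prefix from) the front of some alternative:
  FIRST(A) = { '/', 'c', 'f' }
  FIRST(S) = { '/', 'c', 'f' }

Productions for A:
  A → /: FIRST = { '/' }
  A → A (: FIRST = { '/', 'c', 'f' }
  A → f c S: FIRST = { 'f' }
  A → c D id: FIRST = { 'c' }
  A → S (: FIRST = { '/', 'c', 'f' }
Productions for D:
  D → A: FIRST = { '/', 'c', 'f' }
  D → c (: FIRST = { 'c' }
S has only one production, so no FIRST/FIRST conflict is possible there.

Conflict for A: A → / and A → A (
  Overlap: { '/' }
Conflict for A: A → / and A → S (
  Overlap: { '/' }
Conflict for A: A → A ( and A → f c S
  Overlap: { 'f' }
Conflict for A: A → A ( and A → c D id
  Overlap: { 'c' }
Conflict for A: A → A ( and A → S (
  Overlap: { '/', 'c', 'f' }
Conflict for A: A → f c S and A → S (
  Overlap: { 'f' }
Conflict for A: A → c D id and A → S (
  Overlap: { 'c' }
Conflict for D: D → A and D → c (
  Overlap: { 'c' }

Answer: Yes. A → '/' / A → A '(' on { '/' }; A → '/' / A → S '(' on { '/' }; A → A '(' / A → f c S on { 'f' }; A → A '(' / A → c D id on { 'c' }; A → A '(' / A → S '(' on { '/', 'c', 'f' }; A → f c S / A → S '(' on { 'f' }; A → c D id / A → S '(' on { 'c' }; D → A / D → c '(' on { 'c' }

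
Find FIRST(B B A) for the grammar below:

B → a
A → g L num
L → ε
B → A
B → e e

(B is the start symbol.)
{ 'a', 'e', 'g' }

FIRST sets of the non-terminals involved (from the grammar, by fixed-point iteration):
  FIRST(B) = { 'a', 'e', 'g' }

To compute FIRST(B B A), process the symbols left to right:
Symbol B is a non-terminal. Add FIRST(B) \ {ε} = { 'a', 'e', 'g' }
B is not nullable (ε ∉ FIRST(B)), so stop here.
FIRST(B B A) = { 'a', 'e', 'g' }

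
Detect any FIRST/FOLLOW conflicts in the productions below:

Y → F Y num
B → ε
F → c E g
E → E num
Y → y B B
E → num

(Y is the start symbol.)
A FIRST/FOLLOW conflict occurs when a non-terminal N has a nullable alternative N → β (β ⇒* ε) and another alternative N → α with FIRST(α) ∩ FOLLOW(N) ≠ ∅: on such a lookahead the parser cannot decide between expanding α and letting N vanish via β.

Nullable non-terminals: B.
B has a nullable alternative but only one production, so nothing to check.

E, F, Y have no nullable alternative, so no FIRST/FOLLOW check is needed there.

No FIRST/FOLLOW conflicts found.

Answer: No FIRST/FOLLOW conflicts.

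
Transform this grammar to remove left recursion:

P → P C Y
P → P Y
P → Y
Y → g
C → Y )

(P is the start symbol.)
P → Y P'
P' → C Y P'
P' → Y P'
P' → ε
Y → g
C → Y )

P is directly left-recursive. The standard transformation for
  A → A α₁ | ... | A α_m | β₁ | ... | β_n
is
  A  → β₁ A' | ... | β_n A'
  A' → α₁ A' | ... | α_m A' | ε

P → Y becomes P → Y P'
P → P C Y becomes P' → C Y P'
P → P Y becomes P' → Y P'
Add P' → ε

Productions for other non-terminals are unchanged:
  Y → g
  C → Y )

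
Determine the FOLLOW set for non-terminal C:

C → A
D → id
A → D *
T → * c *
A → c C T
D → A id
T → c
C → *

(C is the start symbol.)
{ $, '*', 'c' }

To compute FOLLOW(C), find every occurrence of C on a right-hand side N → α C β: add FIRST(β) \ {ε}, and if β is empty or nullable also add FOLLOW(N). Iterate to a fixed point.

C is the start symbol, so $ ∈ FOLLOW(C).
In A → c C T: C is followed by T, add FIRST(T) \ {ε} = { '*', 'c' }

Taking the union: FOLLOW(C) = { $, '*', 'c' }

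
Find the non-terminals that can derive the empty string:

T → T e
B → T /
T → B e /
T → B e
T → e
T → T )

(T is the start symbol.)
A non-terminal is nullable if it can derive ε (the empty string): either it has an ε-production, or it has a production whose right-hand side consists entirely of nullable non-terminals.

There are no ε-productions, so no non-terminal can derive ε.
No non-terminals are nullable.

Answer: None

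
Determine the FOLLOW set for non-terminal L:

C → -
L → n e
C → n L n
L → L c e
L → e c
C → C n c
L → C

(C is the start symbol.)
{ 'c', 'n' }

In C → n L n: L is followed by n, add FIRST(n) \ {ε} = { 'n' }
In L → L c e: L is followed by c e, add FIRST(c e) \ {ε} = { 'c' }

Taking the union: FOLLOW(L) = { 'c', 'n' }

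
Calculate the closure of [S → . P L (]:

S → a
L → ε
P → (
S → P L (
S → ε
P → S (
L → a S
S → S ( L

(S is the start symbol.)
{ [P → . (], [P → . S (], [S → . P L (], [S → . S ( L], [S → . a], [S → .] }

Start with: [S → . P L (]
  [S → . P L (] has the dot before P: add [P → . (], [P → . S (]
  [P → . S (] has the dot before S: add [S → . a], [S → .], [S → . S ( L]
No further items can be added.

CLOSURE = { [P → . (], [P → . S (], [S → . P L (], [S → . S ( L], [S → . a], [S → .] }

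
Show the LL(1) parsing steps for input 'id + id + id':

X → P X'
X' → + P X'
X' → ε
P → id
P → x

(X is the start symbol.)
LL(1) parsing maintains a stack (initially the start symbol over $) and the input. At each step: if the stack top is a terminal, match it against the current input token; if it is a non-terminal N, replace it with the RHS of M[N, lookahead] (the unique production whose predict set contains the lookahead).

Stack is shown with the top on the left.

Stack     Input           Action
--------------------------------
X $       id + id + id $  output X → P X'
P X' $    id + id + id $  output P → id
id X' $   id + id + id $  match 'id'
X' $      + id + id $     output X' → + P X'
+ P X' $  + id + id $     match '+'
P X' $    id + id $       output P → id
id X' $   id + id $       match 'id'
X' $      + id $          output X' → + P X'
+ P X' $  + id $          match '+'
P X' $    id $            output P → id
id X' $   id $            match 'id'
X' $      $               output X' → ε
$         $               accept

The string is accepted.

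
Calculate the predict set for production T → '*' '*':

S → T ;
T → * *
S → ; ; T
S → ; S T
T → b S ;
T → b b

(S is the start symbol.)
PREDICT(T → '*' '*') = (FIRST(RHS) \ {ε}) ∪ (FOLLOW(T) if ε ∈ FIRST(RHS), i.e. RHS ⇒* ε)
FIRST('*' '*') = { '*' }
ε ∉ FIRST('*' '*'), so FOLLOW(T) is not added.
PREDICT(T → '*' '*') = { '*' }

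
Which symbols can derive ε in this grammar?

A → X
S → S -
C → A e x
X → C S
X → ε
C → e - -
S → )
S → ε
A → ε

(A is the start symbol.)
{ 'A', 'S', 'X' }

A non-terminal is nullable if it can derive ε (the empty string): either it has an ε-production, or it has a production whose right-hand side consists entirely of nullable non-terminals.

ε-productions: X → ε, S → ε, A → ε
So X, S, A are immediately nullable.
No further non-terminal can be added: every production for the remaining non-terminals contains a terminal or a non-nullable non-terminal.
Nullable = { 'A', 'S', 'X' }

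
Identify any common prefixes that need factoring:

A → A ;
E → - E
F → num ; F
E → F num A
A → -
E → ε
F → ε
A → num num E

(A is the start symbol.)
No, left-factoring is not needed

Left-factoring is needed when two productions for the same non-terminal
share a common prefix on the right-hand side.

Productions for A:
  A → A ;
  A → -
  A → num num E
Productions for E:
  E → - E
  E → F num A
  E → ε
Productions for F:
  F → num ; F
  F → ε

No common prefixes found.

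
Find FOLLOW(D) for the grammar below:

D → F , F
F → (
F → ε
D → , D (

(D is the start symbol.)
To compute FOLLOW(D), find every occurrence of D on a right-hand side N → α D β: add FIRST(β) \ {ε}, and if β is empty or nullable also add FOLLOW(N). Iterate to a fixed point.

D is the start symbol, so $ ∈ FOLLOW(D).
In D → , D (: D is followed by '(', add FIRST('(') \ {ε} = { '(' }

Taking the union: FOLLOW(D) = { $, '(' }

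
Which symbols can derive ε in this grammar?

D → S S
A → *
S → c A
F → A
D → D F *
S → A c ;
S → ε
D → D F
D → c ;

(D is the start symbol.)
{ 'D', 'S' }

A non-terminal is nullable if it can derive ε (the empty string): either it has an ε-production, or it has a production whose right-hand side consists entirely of nullable non-terminals.

ε-productions: S → ε
So S is immediately nullable.
D → S S: every symbol on the right is nullable, so D is nullable too.
No further non-terminal can be added: every production for the remaining non-terminals contains a terminal or a non-nullable non-terminal.
Nullable = { 'D', 'S' }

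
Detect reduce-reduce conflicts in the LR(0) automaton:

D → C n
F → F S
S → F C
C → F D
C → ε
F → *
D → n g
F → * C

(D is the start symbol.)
Augment with D' → D and build the canonical LR(0) collection (I0 = CLOSURE({[D' → . D]}), then GOTO on every symbol after a dot until no new states appear). It has 13 states:
  I0: { [C → . F D], [C → .], [D → . C n], [D → . n g], [D' → . D], [F → . * C], [F → . *], [F → . F S] }  — shift, reduce
  I1: { [C → . F D], [C → .], [F → * . C], [F → * .], [F → . * C], [F → . *], [F → . F S] }  — shift, 2 reduces
  I2: { [D → C . n] }  — shift
  I3: { [D' → D .] }  — accept
  I4: { [C → . F D], [C → .], [C → F . D], [D → . C n], [D → . n g], [F → . * C], [F → . *], [F → . F S], [F → F . S], [S → . F C] }  — shift, reduce
  I5: { [D → n . g] }  — shift
  I6: { [D → n g .] }  — reduce
  I7: { [C → F D .] }  — reduce
  I8: { [C → . F D], [C → .], [C → F . D], [D → . C n], [D → . n g], [F → . * C], [F → . *], [F → . F S], [F → F . S], [S → . F C], [S → F . C] }  — shift, reduce
  I9: { [F → F S .] }  — reduce
  I10: { [D → C . n], [S → F C .] }  — shift, reduce
  I11: { [D → C n .] }  — reduce
  I12: { [F → * C .] }  — reduce

I1 contains complete items [C → .], [F → * .] — reduce-reduce conflict.

Answer: Yes — I1: [C → .] vs [F → * .]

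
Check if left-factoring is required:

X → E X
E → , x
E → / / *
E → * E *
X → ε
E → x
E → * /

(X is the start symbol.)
Left-factoring is needed when two productions for the same non-terminal
share a common prefix on the right-hand side.

Productions for X:
  X → E X
  X → ε
Productions for E:
  E → , x
  E → / / *
  E → * E *
  E → x
  E → * /

Found common prefix '*' in productions for E

Answer: Yes, E has productions with common prefix '*'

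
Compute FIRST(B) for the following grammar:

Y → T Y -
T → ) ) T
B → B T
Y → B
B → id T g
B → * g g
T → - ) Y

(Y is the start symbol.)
From B → B T:
  - B is the symbol being defined: contributes nothing new
    B is not nullable, so stop
From B → id T g:
  - id is a terminal: add 'id' and stop
From B → * g g:
  - '*' is a terminal: add '*' and stop

Collecting: FIRST(B) = { '*', 'id' }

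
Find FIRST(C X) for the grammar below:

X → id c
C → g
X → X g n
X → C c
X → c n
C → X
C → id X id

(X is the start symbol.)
{ 'c', 'g', 'id' }

FIRST sets of the non-terminals involved (from the grammar, by fixed-point iteration):
  FIRST(C) = { 'c', 'g', 'id' }

To compute FIRST(C X), process the symbols left to right:
Symbol C is a non-terminal. Add FIRST(C) \ {ε} = { 'c', 'g', 'id' }
C is not nullable (ε ∉ FIRST(C)), so stop here.
FIRST(C X) = { 'c', 'g', 'id' }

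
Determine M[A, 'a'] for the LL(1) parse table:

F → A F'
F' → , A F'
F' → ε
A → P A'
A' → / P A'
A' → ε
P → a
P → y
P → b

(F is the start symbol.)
To find M[A, 'a'], we find productions for A where 'a' is in the predict set (PREDICT(N → α) = (FIRST(α) \ {ε}) ∪ (FOLLOW(N) if α ⇒* ε)).

Relevant sets:
  FIRST(P) = { 'a', 'b', 'y' }

A → P A': PREDICT = { 'a', 'b', 'y' }
  'a' is in predict set, so this production goes in M[A, 'a']

M[A, 'a'] = A → P A'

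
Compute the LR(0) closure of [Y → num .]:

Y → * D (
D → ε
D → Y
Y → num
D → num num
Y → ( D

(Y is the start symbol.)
To compute CLOSURE, for each item [A → α.Bβ] where B is a non-terminal, add [B → .γ] for all productions B → γ; repeat for the newly added items until nothing changes.

Start with: [Y → num .]
The dot is at the end, so nothing is added.

CLOSURE = { [Y → num .] }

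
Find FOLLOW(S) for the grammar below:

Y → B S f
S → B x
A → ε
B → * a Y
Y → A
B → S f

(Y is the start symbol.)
To compute FOLLOW(S), find every occurrence of S on a right-hand side N → α S β: add FIRST(β) \ {ε}, and if β is empty or nullable also add FOLLOW(N). Iterate to a fixed point.

In Y → B S f: S is followed by f, add FIRST(f) \ {ε} = { 'f' }
In B → S f: S is followed by f, add FIRST(f) \ {ε} = { 'f' }

Taking the union: FOLLOW(S) = { 'f' }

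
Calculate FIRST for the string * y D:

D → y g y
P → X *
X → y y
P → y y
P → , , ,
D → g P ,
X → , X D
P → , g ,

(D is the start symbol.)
{ '*' }

To compute FIRST(* y D), process the symbols left to right:
Symbol * is a terminal. Add '*' and stop.
FIRST(* y D) = { '*' }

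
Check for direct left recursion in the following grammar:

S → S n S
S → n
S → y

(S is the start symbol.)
S → S n S: LEFT RECURSIVE (starts with S)
S → n: starts with n
S → y: starts with y

The grammar has direct left recursion on: S.

Answer: Yes, S is left-recursive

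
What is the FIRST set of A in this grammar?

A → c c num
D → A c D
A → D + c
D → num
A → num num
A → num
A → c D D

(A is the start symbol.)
{ 'c', 'num' }

To compute FIRST(A), examine every production with A on the left-hand side, reading each right-hand side left to right until a non-nullable symbol is reached.

FIRST sets of the other non-terminals involved (by the same procedure, iterated to a fixed point):
  FIRST(D) = { 'c', 'num' }

From A → c c num:
  - c is a terminal: add 'c' and stop
From A → D + c:
  - D is a non-terminal: add FIRST(D) \ {ε} = { 'c', 'num' }
    D is not nullable, so stop
From A → num num:
  - num is a terminal: add 'num' and stop
From A → num:
  - num is a terminal: add 'num' and stop
From A → c D D:
  - c is a terminal: add 'c' and stop

Collecting: FIRST(A) = { 'c', 'num' }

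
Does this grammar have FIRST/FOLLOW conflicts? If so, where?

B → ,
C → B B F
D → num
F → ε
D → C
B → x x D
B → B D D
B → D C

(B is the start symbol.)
Nullable non-terminals: F.
F has a nullable alternative but only one production, so nothing to check.

B, C, D have no nullable alternative, so no FIRST/FOLLOW check is needed there.

No FIRST/FOLLOW conflicts found.

Answer: No FIRST/FOLLOW conflicts.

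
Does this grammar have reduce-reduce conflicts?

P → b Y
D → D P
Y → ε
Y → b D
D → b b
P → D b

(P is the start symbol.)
Augment with P' → P and build the canonical LR(0) collection (I0 = CLOSURE({[P' → . P]}), then GOTO on every symbol after a dot until no new states appear). It has 11 states:
  I0: { [D → . D P], [D → . b b], [P → . D b], [P → . b Y], [P' → . P] }  — shift
  I1: { [D → . D P], [D → . b b], [D → D . P], [P → . D b], [P → . b Y], [P → D . b] }  — shift
  I2: { [P' → P .] }  — accept
  I3: { [D → b . b], [P → b . Y], [Y → . b D], [Y → .] }  — shift, reduce
  I4: { [P → b Y .] }  — reduce
  I5: { [D → . D P], [D → . b b], [D → b b .], [Y → b . D] }  — shift, reduce
  I6: { [D → . D P], [D → . b b], [D → D . P], [P → . D b], [P → . b Y], [Y → b D .] }  — shift, reduce
  I7: { [D → b . b] }  — shift
  I8: { [D → b b .] }  — reduce
  I9: { [D → D P .] }  — reduce
  I10: { [D → b . b], [P → D b .], [P → b . Y], [Y → . b D], [Y → .] }  — shift, 2 reduces

I10 contains complete items [P → D b .], [Y → .] — reduce-reduce conflict.

Answer: Yes — I10: [P → D b .] vs [Y → .]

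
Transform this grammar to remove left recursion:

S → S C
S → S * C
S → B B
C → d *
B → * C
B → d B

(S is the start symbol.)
S is directly left-recursive. The standard transformation for
  A → A α₁ | ... | A α_m | β₁ | ... | β_n
is
  A  → β₁ A' | ... | β_n A'
  A' → α₁ A' | ... | α_m A' | ε

S → B B becomes S → B B S'
S → S C becomes S' → C S'
S → S * C becomes S' → * C S'
Add S' → ε

Productions for other non-terminals are unchanged:
  C → d *
  B → * C
  B → d B

Resulting grammar:
S → B B S'
S' → C S'
S' → * C S'
S' → ε
C → d *
B → * C
B → d B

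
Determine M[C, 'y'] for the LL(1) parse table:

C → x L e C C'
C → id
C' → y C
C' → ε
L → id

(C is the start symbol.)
To find M[C, 'y'], we find productions for C where 'y' is in the predict set (PREDICT(N → α) = (FIRST(α) \ {ε}) ∪ (FOLLOW(N) if α ⇒* ε)).

C → x L e C C': PREDICT = { 'x' }
C → id: PREDICT = { 'id' }

M[C, 'y'] is empty (no production applies)

Answer: Empty (error entry)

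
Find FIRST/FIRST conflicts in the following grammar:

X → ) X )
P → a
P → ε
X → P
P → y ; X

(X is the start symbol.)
No FIRST/FIRST conflicts.

A FIRST/FIRST conflict occurs when two productions N → α and N → β for the same non-terminal have FIRST(α) ∩ FIRST(β) ≠ ∅ (with ε ∈ FIRST of a nullable right-hand side, so two nullable alternatives also conflict).

FIRST sets of the non-terminals at (or reachable through a nullable prefix from) the front of some alternative:
  FIRST(P) = { 'a', 'y', ε }

Productions for X:
  X → ) X ): FIRST = { ')' }
  X → P: FIRST = { 'a', 'y', ε }
Productions for P:
  P → a: FIRST = { 'a' }
  P → ε: FIRST = { ε }
  P → y ; X: FIRST = { 'y' }

All alternatives of each non-terminal have pairwise disjoint FIRST sets.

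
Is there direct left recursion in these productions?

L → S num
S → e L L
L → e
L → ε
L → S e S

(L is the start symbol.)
Direct left recursion occurs when N → N α for some non-terminal N (the right-hand side begins with the left-hand side itself).

L → S num: starts with S
S → e L L: starts with e
L → e: starts with e
L → ε: starts with ε
L → S e S: starts with S

No direct left recursion found.

Answer: No direct left recursion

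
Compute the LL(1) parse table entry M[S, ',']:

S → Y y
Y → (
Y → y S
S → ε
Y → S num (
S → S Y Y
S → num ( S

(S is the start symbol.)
To find M[S, ','], we find productions for S where ',' is in the predict set (PREDICT(N → α) = (FIRST(α) \ {ε}) ∪ (FOLLOW(N) if α ⇒* ε)).

Relevant sets:
  FIRST(Y) = { '(', 'num', 'y' }
  FIRST(S) = { '(', 'num', 'y', ε }
  FOLLOW(S) = { $, '(', 'num', 'y' }

S → Y y: PREDICT = { '(', 'num', 'y' }
S → ε: PREDICT = { $, '(', 'num', 'y' }
S → S Y Y: PREDICT = { '(', 'num', 'y' }
S → num ( S: PREDICT = { 'num' }

M[S, ','] is empty (no production applies)

Answer: Empty (error entry)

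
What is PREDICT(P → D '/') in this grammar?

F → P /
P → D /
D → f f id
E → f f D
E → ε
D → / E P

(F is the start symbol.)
{ '/', 'f' }

PREDICT(P → D '/') = (FIRST(RHS) \ {ε}) ∪ (FOLLOW(P) if ε ∈ FIRST(RHS), i.e. RHS ⇒* ε)
FIRST(D) = { '/', 'f' }
FIRST(D '/') = { '/', 'f' }
ε ∉ FIRST(D '/'), so FOLLOW(P) is not added.
PREDICT(P → D '/') = { '/', 'f' }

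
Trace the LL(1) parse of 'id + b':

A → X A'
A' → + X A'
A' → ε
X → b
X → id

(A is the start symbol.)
Stack is shown with the top on the left.

Stack     Input     Action
--------------------------
A $       id + b $  output A → X A'
X A' $    id + b $  output X → id
id A' $   id + b $  match 'id'
A' $      + b $     output A' → + X A'
+ X A' $  + b $     match '+'
X A' $    b $       output X → b
b A' $    b $       match 'b'
A' $      $         output A' → ε
$         $         accept

The string is accepted.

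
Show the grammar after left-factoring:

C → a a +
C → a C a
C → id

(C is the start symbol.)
C → a C'
C' → a +
C' → C a
C → id

Left-factoring transforms A → αβ₁ | αβ₂ into A → αA' and A' → β₁ | β₂
(α is the longest common prefix among the alternatives). Repeat until
no nonterminal has two alternatives with a common prefix.

Round 1: C has alternatives sharing prefix 'a'. Introduce C': C → a C'
  Add: C' → a +
  Add: C' → C a

No remaining common prefixes — done.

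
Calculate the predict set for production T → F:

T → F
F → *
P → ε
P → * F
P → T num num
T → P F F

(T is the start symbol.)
{ '*' }

PREDICT(T → F) = (FIRST(RHS) \ {ε}) ∪ (FOLLOW(T) if ε ∈ FIRST(RHS), i.e. RHS ⇒* ε)
FIRST(F) = { '*' }
FIRST(F) = { '*' }
ε ∉ FIRST(F), so FOLLOW(T) is not added.
PREDICT(T → F) = { '*' }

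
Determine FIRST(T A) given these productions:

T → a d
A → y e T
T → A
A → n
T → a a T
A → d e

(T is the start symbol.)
{ 'a', 'd', 'n', 'y' }

FIRST sets of the non-terminals involved (from the grammar, by fixed-point iteration):
  FIRST(T) = { 'a', 'd', 'n', 'y' }

To compute FIRST(T A), process the symbols left to right:
Symbol T is a non-terminal. Add FIRST(T) \ {ε} = { 'a', 'd', 'n', 'y' }
T is not nullable (ε ∉ FIRST(T)), so stop here.
FIRST(T A) = { 'a', 'd', 'n', 'y' }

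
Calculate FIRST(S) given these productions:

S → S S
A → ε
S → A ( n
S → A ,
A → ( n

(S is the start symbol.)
FIRST sets of the other non-terminals involved (by the same procedure, iterated to a fixed point):
  FIRST(A) = { '(', ε }

From S → S S:
  - S is the symbol being defined: contributes nothing new
    S is not nullable, so stop
From S → A ( n:
  - A is a non-terminal: add FIRST(A) \ {ε} = { '(' }
    A is nullable, so continue to the next symbol
  - '(' is a terminal: add '(' and stop
From S → A ,:
  - A is a non-terminal: add FIRST(A) \ {ε} = { '(' }
    A is nullable, so continue to the next symbol
  - ',' is a terminal: add ',' and stop

Collecting: FIRST(S) = { '(', ',' }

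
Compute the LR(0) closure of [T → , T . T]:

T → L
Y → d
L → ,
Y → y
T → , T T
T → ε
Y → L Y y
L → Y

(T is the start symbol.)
{ [L → . ,], [L → . Y], [T → , T . T], [T → . , T T], [T → . L], [T → .], [Y → . L Y y], [Y → . d], [Y → . y] }

Start with: [T → , T . T]
  [T → , T . T] has the dot before T: add [T → . L], [T → . , T T], [T → .]
  [T → . L] has the dot before L: add [L → . ,], [L → . Y]
  [L → . Y] has the dot before Y: add [Y → . d], [Y → . y], [Y → . L Y y]
No further items can be added.

CLOSURE = { [L → . ,], [L → . Y], [T → , T . T], [T → . , T T], [T → . L], [T → .], [Y → . L Y y], [Y → . d], [Y → . y] }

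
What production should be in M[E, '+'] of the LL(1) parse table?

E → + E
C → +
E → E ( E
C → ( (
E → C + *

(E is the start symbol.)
To find M[E, '+'], we find productions for E where '+' is in the predict set (PREDICT(N → α) = (FIRST(α) \ {ε}) ∪ (FOLLOW(N) if α ⇒* ε)).

Relevant sets:
  FIRST(E) = { '(', '+' }
  FIRST(C) = { '(', '+' }

E → + E: PREDICT = { '+' }
  '+' is in predict set, so this production goes in M[E, '+']
E → E ( E: PREDICT = { '(', '+' }
  '+' is in predict set, so this production goes in M[E, '+']
E → C + *: PREDICT = { '(', '+' }
  '+' is in predict set, so this production goes in M[E, '+']

M[E, '+'] = E → + E, E → E ( E, E → C + *  (a multiply-defined cell — the grammar is not LL(1))

Answer: E → + E, E → E ( E, E → C + *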